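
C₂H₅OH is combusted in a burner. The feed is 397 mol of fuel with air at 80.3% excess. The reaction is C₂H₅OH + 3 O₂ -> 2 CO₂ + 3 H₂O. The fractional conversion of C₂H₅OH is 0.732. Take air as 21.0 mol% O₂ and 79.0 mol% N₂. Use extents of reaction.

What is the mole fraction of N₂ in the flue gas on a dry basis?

Stoichiometric O₂ = 3 × 397 = 1191 mol; O₂ fed = 1191 × 1.803 = 2147 mol.
N₂ fed = 2147 × 79/21 = 8078 mol.
Fuel reacted = 0.732 × 397 → ξ = 290.6 mol.
Outlet (n = n₀ + ν ξ):
  C₂H₅OH: 397 − 1(290.6) = 106.4
  O₂: 2147 − 3(290.6) = 1276
  N₂: 8078 (inert)
  CO₂: 0 + 2(290.6) = 581.2
  H₂O: 0 + 3(290.6) = 871.8
Dry total = 10040 mol; y_N₂ (dry) = 8078 / 10040 = 0.8045.

0.804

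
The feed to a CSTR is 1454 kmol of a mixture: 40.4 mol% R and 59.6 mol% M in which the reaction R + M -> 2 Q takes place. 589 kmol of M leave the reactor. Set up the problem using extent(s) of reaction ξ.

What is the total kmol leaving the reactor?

1450 kmol

For M: n = n₀ − 1ξ → 589 = 866.6 − 1ξ, giving ξ = 277.6 kmol.
Outlet amounts (n = n₀ + ν ξ):
  R: 587.4 − 1(277.6) = 309.8
  M: 866.6 − 1(277.6) = 589
  Q: 0 + 2(277.6) = 555.2
Total out = 309.8 + 589 + 555.2 = 1454 kmol.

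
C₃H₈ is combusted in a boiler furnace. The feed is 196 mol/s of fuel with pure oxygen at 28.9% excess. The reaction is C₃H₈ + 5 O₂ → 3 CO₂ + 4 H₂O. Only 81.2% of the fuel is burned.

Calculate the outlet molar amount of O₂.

Stoichiometric O₂ = 5 × 196 = 980 mol/s; O₂ fed = 980 × 1.289 = 1263 mol/s.
Fuel reacted = 0.812 × 196 → ξ = 159.2 mol/s.
Outlet (n = n₀ + ν ξ):
  C₃H₈: 196 − 1(159.2) = 36.85
  O₂: 1263 − 5(159.2) = 467.5
  CO₂: 0 + 3(159.2) = 477.5
  H₂O: 0 + 4(159.2) = 636.6

467 mol/s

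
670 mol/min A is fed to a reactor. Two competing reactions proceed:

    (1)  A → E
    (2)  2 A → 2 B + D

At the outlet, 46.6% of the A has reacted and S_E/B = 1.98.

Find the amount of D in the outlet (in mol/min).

52.4 mol/min

Conversion of A: A consumed = 0.466 × 670 = 312.2 mol/min = 1ξ₁ + 2ξ₂.
Selectivity: 1ξ₁ / (2ξ₂) = 1.98 → ξ₁ = 3.96 ξ₂.
Substitute: (1·3.96 + 2) ξ₂ = 312.2 → ξ₂ = 52.39 mol/min, ξ₁ = 207.4 mol/min.
Outlet amounts (n = n₀ + Σ ν·ξ):
  A: 670 − 1(207.4) − 2(52.39) = 357.8
  E: 0 + 1(207.4) = 207.4
  B: 0 + 2(52.39) = 104.8
  D: 0 + 1(52.39) = 52.39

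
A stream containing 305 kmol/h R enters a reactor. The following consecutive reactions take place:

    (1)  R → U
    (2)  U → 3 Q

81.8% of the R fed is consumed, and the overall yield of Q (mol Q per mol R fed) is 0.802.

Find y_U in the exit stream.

0.359

Conversion of R: R consumed = 1ξ₁ = 0.818 × 305 → ξ₁ = 249.5 kmol/h.
Yield of Q: 3ξ₂ / 305 = 0.802 → ξ₂ = 81.54 kmol/h.
Outlet amounts (n = n₀ + Σ ν·ξ):
  R: 305 − 1(249.5) = 55.51
  U: 0 + 1(249.5) − 1(81.54) = 168
  Q: 0 + 3(81.54) = 244.6
Total out = 468.1 kmol/h; y_U = 168 / 468.1 = 0.3588.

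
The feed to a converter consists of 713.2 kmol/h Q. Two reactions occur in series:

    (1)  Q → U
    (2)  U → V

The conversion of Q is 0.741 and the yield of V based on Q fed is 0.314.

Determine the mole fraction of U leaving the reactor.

0.427

Conversion of Q: Q consumed = 1ξ₁ = 0.741 × 713.2 → ξ₁ = 528.5 kmol/h.
Yield of V: 1ξ₂ / 713.2 = 0.314 → ξ₂ = 223.9 kmol/h.
Outlet amounts (n = n₀ + Σ ν·ξ):
  Q: 713.2 − 1(528.5) = 184.7
  U: 0 + 1(528.5) − 1(223.9) = 304.5
  V: 0 + 1(223.9) = 223.9
Total out = 713.2 kmol/h; y_U = 304.5 / 713.2 = 0.427.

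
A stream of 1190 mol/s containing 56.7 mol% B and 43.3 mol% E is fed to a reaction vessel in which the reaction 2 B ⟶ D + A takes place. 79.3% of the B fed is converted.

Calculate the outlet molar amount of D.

268 mol/s

B reacted = 0.793 × 674.7 = 535.1 mol/s; ν_B = −2, so ξ = 535.1/2 = 267.5 mol/s.
Outlet amounts (n = n₀ + ν ξ):
  B: 674.7 − 2(267.5) = 139.7
  D: 0 + 1(267.5) = 267.5
  A: 0 + 1(267.5) = 267.5
  E: 515.3 (inert)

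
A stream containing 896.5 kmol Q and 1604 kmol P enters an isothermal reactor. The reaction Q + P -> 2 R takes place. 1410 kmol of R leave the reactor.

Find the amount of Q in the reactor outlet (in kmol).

192 kmol

For R: n = n₀ + 2ξ → 1410 = 0 + 2ξ, giving ξ = 705 kmol.
Outlet amounts (n = n₀ + ν ξ):
  Q: 896.5 − 1(705) = 191.5
  P: 1604 − 1(705) = 899
  R: 0 + 2(705) = 1410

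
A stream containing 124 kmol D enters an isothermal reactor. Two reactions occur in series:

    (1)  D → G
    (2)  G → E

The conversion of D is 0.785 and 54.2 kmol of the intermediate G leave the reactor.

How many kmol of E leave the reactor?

Conversion of D: D consumed = 1ξ₁ = 0.785 × 124 → ξ₁ = 97.34 kmol.
G balance: n_G = 0 + 1ξ₁ − 1ξ₂ = 54.2 → ξ₂ = (1·97.34 − 54.2)/1 = 43.14 kmol.
Outlet amounts (n = n₀ + Σ ν·ξ):
  D: 124 − 1(97.34) = 26.66
  G: 0 + 1(97.34) − 1(43.14) = 54.2
  E: 0 + 1(43.14) = 43.14

43.1 kmol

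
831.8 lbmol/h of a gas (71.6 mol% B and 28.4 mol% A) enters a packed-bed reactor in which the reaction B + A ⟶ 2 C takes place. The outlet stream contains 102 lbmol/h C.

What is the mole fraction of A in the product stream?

0.223

For C: n = n₀ + 2ξ → 102 = 0 + 2ξ, giving ξ = 51 lbmol/h.
Outlet amounts (n = n₀ + ν ξ):
  B: 595.6 − 1(51) = 544.6
  A: 236.2 − 1(51) = 185.2
  C: 0 + 2(51) = 102
Total out = 831.8 lbmol/h; y_A = 185.2 / 831.8 = 0.2227.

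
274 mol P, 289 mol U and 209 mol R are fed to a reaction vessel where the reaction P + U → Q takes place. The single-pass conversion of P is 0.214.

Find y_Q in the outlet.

P reacted = 0.214 × 274 = 58.64 mol; ν_P = −1, so ξ = 58.64/1 = 58.64 mol.
Outlet amounts (n = n₀ + ν ξ):
  P: 274 − 1(58.64) = 215.4
  U: 289 − 1(58.64) = 230.4
  Q: 0 + 1(58.64) = 58.64
  R: 209 (inert)
Total out = 713.4 mol; y_Q = 58.64 / 713.4 = 0.0822.

0.0822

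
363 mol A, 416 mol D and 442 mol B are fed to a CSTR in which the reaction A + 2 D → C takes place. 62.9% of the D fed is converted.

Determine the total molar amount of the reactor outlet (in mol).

D reacted = 0.629 × 416 = 261.7 mol; ν_D = −2, so ξ = 261.7/2 = 130.8 mol.
Outlet amounts (n = n₀ + ν ξ):
  A: 363 − 1(130.8) = 232.2
  D: 416 − 2(130.8) = 154.3
  C: 0 + 1(130.8) = 130.8
  B: 442 (inert)
Total out = 232.2 + 154.3 + 130.8 + 442 = 959.3 mol.

959 mol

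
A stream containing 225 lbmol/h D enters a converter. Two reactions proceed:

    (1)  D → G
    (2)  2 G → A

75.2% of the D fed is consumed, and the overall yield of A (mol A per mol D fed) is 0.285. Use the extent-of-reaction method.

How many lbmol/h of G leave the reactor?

Conversion of D: D consumed = 1ξ₁ = 0.752 × 225 → ξ₁ = 169.2 lbmol/h.
Yield of A: 1ξ₂ / 225 = 0.285 → ξ₂ = 64.12 lbmol/h.
Outlet amounts (n = n₀ + Σ ν·ξ):
  D: 225 − 1(169.2) = 55.8
  G: 0 + 1(169.2) − 2(64.12) = 40.95
  A: 0 + 1(64.12) = 64.12

40.9 lbmol/h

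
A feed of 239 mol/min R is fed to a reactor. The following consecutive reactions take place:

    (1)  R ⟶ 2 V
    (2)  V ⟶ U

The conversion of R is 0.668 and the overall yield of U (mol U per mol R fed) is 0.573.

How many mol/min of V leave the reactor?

182 mol/min

Conversion of R: R consumed = 1ξ₁ = 0.668 × 239 → ξ₁ = 159.7 mol/min.
Yield of U: 1ξ₂ / 239 = 0.573 → ξ₂ = 136.9 mol/min.
Outlet amounts (n = n₀ + Σ ν·ξ):
  R: 239 − 1(159.7) = 79.35
  V: 0 + 2(159.7) − 1(136.9) = 182.4
  U: 0 + 1(136.9) = 136.9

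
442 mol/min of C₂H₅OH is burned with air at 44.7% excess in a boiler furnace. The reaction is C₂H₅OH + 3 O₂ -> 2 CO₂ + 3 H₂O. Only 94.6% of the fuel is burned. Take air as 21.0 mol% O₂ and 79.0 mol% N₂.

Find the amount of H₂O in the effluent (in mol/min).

1250 mol/min

Stoichiometric O₂ = 3 × 442 = 1326 mol/min; O₂ fed = 1326 × 1.447 = 1919 mol/min.
N₂ fed = 1919 × 79/21 = 7218 mol/min.
Fuel reacted = 0.946 × 442 → ξ = 418.1 mol/min.
Outlet (n = n₀ + ν ξ):
  C₂H₅OH: 442 − 1(418.1) = 23.87
  O₂: 1919 − 3(418.1) = 664.3
  N₂: 7218 (inert)
  CO₂: 0 + 2(418.1) = 836.3
  H₂O: 0 + 3(418.1) = 1254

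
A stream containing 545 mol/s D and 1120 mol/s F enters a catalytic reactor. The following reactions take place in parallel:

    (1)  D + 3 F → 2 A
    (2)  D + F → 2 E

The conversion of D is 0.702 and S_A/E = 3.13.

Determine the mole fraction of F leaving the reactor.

0.145

Conversion of D: D consumed = 0.702 × 545 = 382.6 mol/s = 1ξ₁ + 1ξ₂.
Selectivity: 2ξ₁ / (2ξ₂) = 3.13 → ξ₁ = 3.13 ξ₂.
Substitute: (1·3.13 + 1) ξ₂ = 382.6 → ξ₂ = 92.64 mol/s, ξ₁ = 290 mol/s.
Outlet amounts (n = n₀ + Σ ν·ξ):
  D: 545 − 1(290) − 1(92.64) = 162.4
  F: 1120 − 3(290) − 1(92.64) = 157.5
  A: 0 + 2(290) = 579.9
  E: 0 + 2(92.64) = 185.3
Total out = 1085 mol/s; y_F = 157.5 / 1085 = 0.1452.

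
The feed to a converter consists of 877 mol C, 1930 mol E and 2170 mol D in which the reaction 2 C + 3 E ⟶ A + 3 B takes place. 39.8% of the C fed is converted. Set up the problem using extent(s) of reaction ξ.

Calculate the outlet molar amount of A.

C reacted = 0.398 × 877 = 349 mol; ν_C = −2, so ξ = 349/2 = 174.5 mol.
Outlet amounts (n = n₀ + ν ξ):
  C: 877 − 2(174.5) = 528
  E: 1930 − 3(174.5) = 1406
  A: 0 + 1(174.5) = 174.5
  B: 0 + 3(174.5) = 523.6
  D: 2170 (inert)

175 mol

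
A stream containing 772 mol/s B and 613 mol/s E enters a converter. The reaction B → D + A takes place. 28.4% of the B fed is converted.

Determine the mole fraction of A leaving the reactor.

0.137

B reacted = 0.284 × 772 = 219.2 mol/s; ν_B = −1, so ξ = 219.2/1 = 219.2 mol/s.
Outlet amounts (n = n₀ + ν ξ):
  B: 772 − 1(219.2) = 552.8
  D: 0 + 1(219.2) = 219.2
  A: 0 + 1(219.2) = 219.2
  E: 613 (inert)
Total out = 1604 mol/s; y_A = 219.2 / 1604 = 0.1367.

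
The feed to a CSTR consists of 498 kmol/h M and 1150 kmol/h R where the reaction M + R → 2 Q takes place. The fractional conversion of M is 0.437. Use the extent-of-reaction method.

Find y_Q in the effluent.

0.264

M reacted = 0.437 × 498 = 217.6 kmol/h; ν_M = −1, so ξ = 217.6/1 = 217.6 kmol/h.
Outlet amounts (n = n₀ + ν ξ):
  M: 498 − 1(217.6) = 280.4
  R: 1150 − 1(217.6) = 932.4
  Q: 0 + 2(217.6) = 435.3
Total out = 1648 kmol/h; y_Q = 435.3 / 1648 = 0.2641.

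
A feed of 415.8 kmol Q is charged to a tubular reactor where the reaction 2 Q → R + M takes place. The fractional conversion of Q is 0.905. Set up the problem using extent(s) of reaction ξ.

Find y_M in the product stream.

0.453

Q reacted = 0.905 × 415.8 = 376.3 kmol; ν_Q = −2, so ξ = 376.3/2 = 188.1 kmol.
Outlet amounts (n = n₀ + ν ξ):
  Q: 415.8 − 2(188.1) = 39.5
  R: 0 + 1(188.1) = 188.1
  M: 0 + 1(188.1) = 188.1
Total out = 415.8 kmol; y_M = 188.1 / 415.8 = 0.4525.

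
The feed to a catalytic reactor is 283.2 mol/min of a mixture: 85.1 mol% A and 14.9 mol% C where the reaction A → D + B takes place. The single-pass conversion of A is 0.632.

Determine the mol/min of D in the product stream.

152 mol/min

A reacted = 0.632 × 241 = 152.3 mol/min; ν_A = −1, so ξ = 152.3/1 = 152.3 mol/min.
Outlet amounts (n = n₀ + ν ξ):
  A: 241 − 1(152.3) = 88.69
  D: 0 + 1(152.3) = 152.3
  B: 0 + 1(152.3) = 152.3
  C: 42.2 (inert)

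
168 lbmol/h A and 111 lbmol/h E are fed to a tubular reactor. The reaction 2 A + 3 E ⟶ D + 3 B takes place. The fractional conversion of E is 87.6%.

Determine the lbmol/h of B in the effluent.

97.2 lbmol/h

E reacted = 0.876 × 111 = 97.24 lbmol/h; ν_E = −3, so ξ = 97.24/3 = 32.41 lbmol/h.
Outlet amounts (n = n₀ + ν ξ):
  A: 168 − 2(32.41) = 103.2
  E: 111 − 3(32.41) = 13.76
  D: 0 + 1(32.41) = 32.41
  B: 0 + 3(32.41) = 97.24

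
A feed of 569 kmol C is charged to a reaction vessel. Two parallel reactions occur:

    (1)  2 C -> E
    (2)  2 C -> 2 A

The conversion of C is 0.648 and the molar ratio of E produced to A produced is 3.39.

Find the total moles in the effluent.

408 kmol

Conversion of C: C consumed = 0.648 × 569 = 368.7 kmol = 2ξ₁ + 2ξ₂.
Selectivity: 1ξ₁ / (2ξ₂) = 3.39 → ξ₁ = 6.78 ξ₂.
Substitute: (2·6.78 + 2) ξ₂ = 368.7 → ξ₂ = 23.7 kmol, ξ₁ = 160.7 kmol.
Outlet amounts (n = n₀ + Σ ν·ξ):
  C: 569 − 2(160.7) − 2(23.7) = 200.3
  E: 0 + 1(160.7) = 160.7
  A: 0 + 2(23.7) = 47.39
Total out = 200.3 + 160.7 + 47.39 = 408.3 kmol.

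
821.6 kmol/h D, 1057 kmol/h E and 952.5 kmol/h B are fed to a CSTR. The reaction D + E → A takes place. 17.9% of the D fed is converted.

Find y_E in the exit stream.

0.339

D reacted = 0.179 × 821.6 = 147.1 kmol/h; ν_D = −1, so ξ = 147.1/1 = 147.1 kmol/h.
Outlet amounts (n = n₀ + ν ξ):
  D: 821.6 − 1(147.1) = 674.5
  E: 1057 − 1(147.1) = 909.9
  A: 0 + 1(147.1) = 147.1
  B: 952.5 (inert)
Total out = 2684 kmol/h; y_E = 909.9 / 2684 = 0.339.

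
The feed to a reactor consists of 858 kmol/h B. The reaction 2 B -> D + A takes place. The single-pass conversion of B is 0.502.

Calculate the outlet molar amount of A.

B reacted = 0.502 × 858 = 430.7 kmol/h; ν_B = −2, so ξ = 430.7/2 = 215.4 kmol/h.
Outlet amounts (n = n₀ + ν ξ):
  B: 858 − 2(215.4) = 427.3
  D: 0 + 1(215.4) = 215.4
  A: 0 + 1(215.4) = 215.4

215 kmol/h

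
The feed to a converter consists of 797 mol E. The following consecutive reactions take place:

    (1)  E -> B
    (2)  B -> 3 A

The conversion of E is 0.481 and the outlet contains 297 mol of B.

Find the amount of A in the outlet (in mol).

Conversion of E: E consumed = 1ξ₁ = 0.481 × 797 → ξ₁ = 383.4 mol.
B balance: n_B = 0 + 1ξ₁ − 1ξ₂ = 297 → ξ₂ = (1·383.4 − 297)/1 = 86.36 mol.
Outlet amounts (n = n₀ + Σ ν·ξ):
  E: 797 − 1(383.4) = 413.6
  B: 0 + 1(383.4) − 1(86.36) = 297
  A: 0 + 3(86.36) = 259.1

259 mol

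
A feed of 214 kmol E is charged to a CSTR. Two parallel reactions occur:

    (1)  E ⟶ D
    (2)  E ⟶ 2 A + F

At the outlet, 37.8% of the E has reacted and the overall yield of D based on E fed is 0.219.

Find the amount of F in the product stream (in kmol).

Yield of D: 1ξ₁ / 214 = 0.219 → ξ₁ = 46.87 kmol.
Conversion of E: 1ξ₁ + 1ξ₂ = 0.378 × 214 = 80.89 → ξ₂ = 34.03 kmol.
Outlet amounts (n = n₀ + Σ ν·ξ):
  E: 214 − 1(46.87) − 1(34.03) = 133.1
  D: 0 + 1(46.87) = 46.87
  A: 0 + 2(34.03) = 68.05
  F: 0 + 1(34.03) = 34.03

34 kmol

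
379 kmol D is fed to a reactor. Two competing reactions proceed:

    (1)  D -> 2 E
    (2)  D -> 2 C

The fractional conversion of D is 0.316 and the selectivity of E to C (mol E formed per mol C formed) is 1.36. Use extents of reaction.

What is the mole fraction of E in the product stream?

Conversion of D: D consumed = 0.316 × 379 = 119.8 kmol = 1ξ₁ + 1ξ₂.
Selectivity: 2ξ₁ / (2ξ₂) = 1.36 → ξ₁ = 1.36 ξ₂.
Substitute: (1·1.36 + 1) ξ₂ = 119.8 → ξ₂ = 50.75 kmol, ξ₁ = 69.02 kmol.
Outlet amounts (n = n₀ + Σ ν·ξ):
  D: 379 − 1(69.02) − 1(50.75) = 259.2
  E: 0 + 2(69.02) = 138
  C: 0 + 2(50.75) = 101.5
Total out = 498.8 kmol; y_E = 138 / 498.8 = 0.2768.

0.277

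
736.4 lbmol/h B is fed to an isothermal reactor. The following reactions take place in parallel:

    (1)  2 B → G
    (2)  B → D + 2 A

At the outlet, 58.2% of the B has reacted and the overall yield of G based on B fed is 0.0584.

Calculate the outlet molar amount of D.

343 lbmol/h

Yield of G: 1ξ₁ / 736.4 = 0.0584 → ξ₁ = 43.01 lbmol/h.
Conversion of B: 2ξ₁ + 1ξ₂ = 0.582 × 736.4 = 428.6 → ξ₂ = 342.6 lbmol/h.
Outlet amounts (n = n₀ + Σ ν·ξ):
  B: 736.4 − 2(43.01) − 1(342.6) = 307.8
  G: 0 + 1(43.01) = 43.01
  D: 0 + 1(342.6) = 342.6
  A: 0 + 2(342.6) = 685.1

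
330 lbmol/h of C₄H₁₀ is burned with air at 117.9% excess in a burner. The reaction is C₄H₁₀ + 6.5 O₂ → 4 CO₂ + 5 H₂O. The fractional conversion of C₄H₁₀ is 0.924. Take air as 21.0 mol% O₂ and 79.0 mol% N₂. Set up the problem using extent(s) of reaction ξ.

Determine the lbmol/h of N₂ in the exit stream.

17600 lbmol/h

Stoichiometric O₂ = 6.5 × 330 = 2145 lbmol/h; O₂ fed = 2145 × 2.179 = 4674 lbmol/h.
N₂ fed = 4674 × 79/21 = 17580 lbmol/h.
Fuel reacted = 0.924 × 330 → ξ = 304.9 lbmol/h.
Outlet (n = n₀ + ν ξ):
  C₄H₁₀: 330 − 1(304.9) = 25.08
  O₂: 4674 − 6.5(304.9) = 2692
  N₂: 17580 (inert)
  CO₂: 0 + 4(304.9) = 1220
  H₂O: 0 + 5(304.9) = 1525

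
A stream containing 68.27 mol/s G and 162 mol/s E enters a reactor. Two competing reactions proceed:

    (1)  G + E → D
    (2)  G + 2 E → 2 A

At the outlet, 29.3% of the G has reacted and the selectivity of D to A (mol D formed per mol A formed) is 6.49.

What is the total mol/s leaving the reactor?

210 mol/s

Conversion of G: G consumed = 0.293 × 68.27 = 20 mol/s = 1ξ₁ + 1ξ₂.
Selectivity: 1ξ₁ / (2ξ₂) = 6.49 → ξ₁ = 12.98 ξ₂.
Substitute: (1·12.98 + 1) ξ₂ = 20 → ξ₂ = 1.431 mol/s, ξ₁ = 18.57 mol/s.
Outlet amounts (n = n₀ + Σ ν·ξ):
  G: 68.27 − 1(18.57) − 1(1.431) = 48.27
  E: 162 − 1(18.57) − 2(1.431) = 140.6
  D: 0 + 1(18.57) = 18.57
  A: 0 + 2(1.431) = 2.862
Total out = 48.27 + 140.6 + 18.57 + 2.862 = 210.3 mol/s.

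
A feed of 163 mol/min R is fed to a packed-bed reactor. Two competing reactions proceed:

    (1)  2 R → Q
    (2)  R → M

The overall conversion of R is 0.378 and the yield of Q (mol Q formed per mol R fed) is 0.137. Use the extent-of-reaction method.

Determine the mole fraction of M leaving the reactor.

0.121

Yield of Q: 1ξ₁ / 163 = 0.137 → ξ₁ = 22.33 mol/min.
Conversion of R: 2ξ₁ + 1ξ₂ = 0.378 × 163 = 61.61 → ξ₂ = 16.95 mol/min.
Outlet amounts (n = n₀ + Σ ν·ξ):
  R: 163 − 2(22.33) − 1(16.95) = 101.4
  Q: 0 + 1(22.33) = 22.33
  M: 0 + 1(16.95) = 16.95
Total out = 140.7 mol/min; y_M = 16.95 / 140.7 = 0.1205.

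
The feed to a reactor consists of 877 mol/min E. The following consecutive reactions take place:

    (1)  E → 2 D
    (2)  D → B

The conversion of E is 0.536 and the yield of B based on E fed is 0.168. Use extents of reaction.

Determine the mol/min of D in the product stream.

793 mol/min

Conversion of E: E consumed = 1ξ₁ = 0.536 × 877 → ξ₁ = 470.1 mol/min.
Yield of B: 1ξ₂ / 877 = 0.168 → ξ₂ = 147.3 mol/min.
Outlet amounts (n = n₀ + Σ ν·ξ):
  E: 877 − 1(470.1) = 406.9
  D: 0 + 2(470.1) − 1(147.3) = 792.8
  B: 0 + 1(147.3) = 147.3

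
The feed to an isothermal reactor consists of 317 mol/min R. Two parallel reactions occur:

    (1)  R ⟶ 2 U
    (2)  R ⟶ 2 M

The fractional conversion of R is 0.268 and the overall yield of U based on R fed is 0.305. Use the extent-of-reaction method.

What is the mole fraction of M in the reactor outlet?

Yield of U: 2ξ₁ / 317 = 0.305 → ξ₁ = 48.34 mol/min.
Conversion of R: 1ξ₁ + 1ξ₂ = 0.268 × 317 = 84.96 → ξ₂ = 36.61 mol/min.
Outlet amounts (n = n₀ + Σ ν·ξ):
  R: 317 − 1(48.34) − 1(36.61) = 232
  U: 0 + 2(48.34) = 96.69
  M: 0 + 2(36.61) = 73.23
Total out = 402 mol/min; y_M = 73.23 / 402 = 0.1822.

0.182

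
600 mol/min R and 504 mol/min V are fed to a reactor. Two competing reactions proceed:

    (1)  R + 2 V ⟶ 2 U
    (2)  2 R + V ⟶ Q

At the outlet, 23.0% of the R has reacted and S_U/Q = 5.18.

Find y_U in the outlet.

Conversion of R: R consumed = 0.23 × 600 = 138 mol/min = 1ξ₁ + 2ξ₂.
Selectivity: 2ξ₁ / (1ξ₂) = 5.18 → ξ₁ = 2.59 ξ₂.
Substitute: (1·2.59 + 2) ξ₂ = 138 → ξ₂ = 30.07 mol/min, ξ₁ = 77.87 mol/min.
Outlet amounts (n = n₀ + Σ ν·ξ):
  R: 600 − 1(77.87) − 2(30.07) = 462
  V: 504 − 2(77.87) − 1(30.07) = 318.2
  U: 0 + 2(77.87) = 155.7
  Q: 0 + 1(30.07) = 30.07
Total out = 966 mol/min; y_U = 155.7 / 966 = 0.1612.

0.161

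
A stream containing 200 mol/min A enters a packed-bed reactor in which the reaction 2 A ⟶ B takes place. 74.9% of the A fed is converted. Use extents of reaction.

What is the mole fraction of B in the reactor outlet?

0.599

A reacted = 0.749 × 200 = 149.8 mol/min; ν_A = −2, so ξ = 149.8/2 = 74.9 mol/min.
Outlet amounts (n = n₀ + ν ξ):
  A: 200 − 2(74.9) = 50.2
  B: 0 + 1(74.9) = 74.9
Total out = 125.1 mol/min; y_B = 74.9 / 125.1 = 0.5987.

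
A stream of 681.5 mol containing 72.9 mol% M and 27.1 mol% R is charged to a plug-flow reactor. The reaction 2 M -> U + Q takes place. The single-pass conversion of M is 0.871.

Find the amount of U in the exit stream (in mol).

M reacted = 0.871 × 496.8 = 432.7 mol; ν_M = −2, so ξ = 432.7/2 = 216.4 mol.
Outlet amounts (n = n₀ + ν ξ):
  M: 496.8 − 2(216.4) = 64.09
  U: 0 + 1(216.4) = 216.4
  Q: 0 + 1(216.4) = 216.4
  R: 184.7 (inert)

216 mol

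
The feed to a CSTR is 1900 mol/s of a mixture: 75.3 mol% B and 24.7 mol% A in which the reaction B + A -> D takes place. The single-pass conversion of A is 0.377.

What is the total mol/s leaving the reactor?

1720 mol/s

A reacted = 0.377 × 469.3 = 176.9 mol/s; ν_A = −1, so ξ = 176.9/1 = 176.9 mol/s.
Outlet amounts (n = n₀ + ν ξ):
  B: 1431 − 1(176.9) = 1254
  A: 469.3 − 1(176.9) = 292.4
  D: 0 + 1(176.9) = 176.9
Total out = 1254 + 292.4 + 176.9 = 1723 mol/s.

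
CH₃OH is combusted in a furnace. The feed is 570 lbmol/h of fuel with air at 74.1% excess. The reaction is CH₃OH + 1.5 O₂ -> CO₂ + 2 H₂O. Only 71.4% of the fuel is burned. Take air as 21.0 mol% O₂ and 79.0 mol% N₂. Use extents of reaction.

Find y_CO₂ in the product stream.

0.0518

Stoichiometric O₂ = 1.5 × 570 = 855 lbmol/h; O₂ fed = 855 × 1.741 = 1489 lbmol/h.
N₂ fed = 1489 × 79/21 = 5600 lbmol/h.
Fuel reacted = 0.714 × 570 → ξ = 407 lbmol/h.
Outlet (n = n₀ + ν ξ):
  CH₃OH: 570 − 1(407) = 163
  O₂: 1489 − 1.5(407) = 878.1
  N₂: 5600 (inert)
  CO₂: 0 + 1(407) = 407
  H₂O: 0 + 2(407) = 814
Total out = 7862 lbmol/h; y_CO₂ = 407 / 7862 = 0.05177.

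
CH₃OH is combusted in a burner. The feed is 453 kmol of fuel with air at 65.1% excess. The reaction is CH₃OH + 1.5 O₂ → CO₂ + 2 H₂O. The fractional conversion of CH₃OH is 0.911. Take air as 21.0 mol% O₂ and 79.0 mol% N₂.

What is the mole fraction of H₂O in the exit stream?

Stoichiometric O₂ = 1.5 × 453 = 679.5 kmol; O₂ fed = 679.5 × 1.651 = 1122 kmol.
N₂ fed = 1122 × 79/21 = 4220 kmol.
Fuel reacted = 0.911 × 453 → ξ = 412.7 kmol.
Outlet (n = n₀ + ν ξ):
  CH₃OH: 453 − 1(412.7) = 40.32
  O₂: 1122 − 1.5(412.7) = 502.8
  N₂: 4220 (inert)
  CO₂: 0 + 1(412.7) = 412.7
  H₂O: 0 + 2(412.7) = 825.4
Total out = 6002 kmol; y_H₂O = 825.4 / 6002 = 0.1375.

0.138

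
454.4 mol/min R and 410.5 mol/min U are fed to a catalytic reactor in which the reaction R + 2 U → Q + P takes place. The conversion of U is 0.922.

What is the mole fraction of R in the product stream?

U reacted = 0.922 × 410.5 = 378.5 mol/min; ν_U = −2, so ξ = 378.5/2 = 189.2 mol/min.
Outlet amounts (n = n₀ + ν ξ):
  R: 454.4 − 1(189.2) = 265.2
  U: 410.5 − 2(189.2) = 32.02
  Q: 0 + 1(189.2) = 189.2
  P: 0 + 1(189.2) = 189.2
Total out = 675.7 mol/min; y_R = 265.2 / 675.7 = 0.3924.

0.392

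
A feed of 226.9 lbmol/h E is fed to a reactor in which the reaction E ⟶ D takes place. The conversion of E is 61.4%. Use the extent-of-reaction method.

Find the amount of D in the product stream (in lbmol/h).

139 lbmol/h

E reacted = 0.614 × 226.9 = 139.3 lbmol/h; ν_E = −1, so ξ = 139.3/1 = 139.3 lbmol/h.
Outlet amounts (n = n₀ + ν ξ):
  E: 226.9 − 1(139.3) = 87.58
  D: 0 + 1(139.3) = 139.3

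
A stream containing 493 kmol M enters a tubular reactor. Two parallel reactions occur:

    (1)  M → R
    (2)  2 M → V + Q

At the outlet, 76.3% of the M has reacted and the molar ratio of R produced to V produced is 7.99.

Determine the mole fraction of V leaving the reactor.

Conversion of M: M consumed = 0.763 × 493 = 376.2 kmol = 1ξ₁ + 2ξ₂.
Selectivity: 1ξ₁ / (1ξ₂) = 7.99 → ξ₁ = 7.99 ξ₂.
Substitute: (1·7.99 + 2) ξ₂ = 376.2 → ξ₂ = 37.65 kmol, ξ₁ = 300.9 kmol.
Outlet amounts (n = n₀ + Σ ν·ξ):
  M: 493 − 1(300.9) − 2(37.65) = 116.8
  R: 0 + 1(300.9) = 300.9
  V: 0 + 1(37.65) = 37.65
  Q: 0 + 1(37.65) = 37.65
Total out = 493 kmol; y_V = 37.65 / 493 = 0.07638.

0.0764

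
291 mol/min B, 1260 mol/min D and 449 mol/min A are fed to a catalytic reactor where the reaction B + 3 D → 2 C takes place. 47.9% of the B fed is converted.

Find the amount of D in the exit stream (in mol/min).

B reacted = 0.479 × 291 = 139.4 mol/min; ν_B = −1, so ξ = 139.4/1 = 139.4 mol/min.
Outlet amounts (n = n₀ + ν ξ):
  B: 291 − 1(139.4) = 151.6
  D: 1260 − 3(139.4) = 841.8
  C: 0 + 2(139.4) = 278.8
  A: 449 (inert)

842 mol/min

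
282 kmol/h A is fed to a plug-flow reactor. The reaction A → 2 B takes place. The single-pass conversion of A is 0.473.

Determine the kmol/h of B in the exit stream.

A reacted = 0.473 × 282 = 133.4 kmol/h; ν_A = −1, so ξ = 133.4/1 = 133.4 kmol/h.
Outlet amounts (n = n₀ + ν ξ):
  A: 282 − 1(133.4) = 148.6
  B: 0 + 2(133.4) = 266.8

267 kmol/h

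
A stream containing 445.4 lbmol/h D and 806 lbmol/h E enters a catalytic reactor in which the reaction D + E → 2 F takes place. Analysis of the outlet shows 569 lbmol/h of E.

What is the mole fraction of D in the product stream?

For E: n = n₀ − 1ξ → 569 = 806 − 1ξ, giving ξ = 237 lbmol/h.
Outlet amounts (n = n₀ + ν ξ):
  D: 445.4 − 1(237) = 208.4
  E: 806 − 1(237) = 569
  F: 0 + 2(237) = 474
Total out = 1251 lbmol/h; y_D = 208.4 / 1251 = 0.1665.

0.167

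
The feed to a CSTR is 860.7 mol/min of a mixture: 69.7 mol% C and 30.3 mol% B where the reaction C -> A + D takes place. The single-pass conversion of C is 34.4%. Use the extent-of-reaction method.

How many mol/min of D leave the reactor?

C reacted = 0.344 × 599.9 = 206.4 mol/min; ν_C = −1, so ξ = 206.4/1 = 206.4 mol/min.
Outlet amounts (n = n₀ + ν ξ):
  C: 599.9 − 1(206.4) = 393.5
  A: 0 + 1(206.4) = 206.4
  D: 0 + 1(206.4) = 206.4
  B: 260.8 (inert)

206 mol/min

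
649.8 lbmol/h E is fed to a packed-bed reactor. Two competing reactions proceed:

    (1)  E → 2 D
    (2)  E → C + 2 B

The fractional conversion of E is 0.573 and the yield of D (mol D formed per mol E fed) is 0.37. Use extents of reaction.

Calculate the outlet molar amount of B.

504 lbmol/h

Yield of D: 2ξ₁ / 649.8 = 0.37 → ξ₁ = 120.2 lbmol/h.
Conversion of E: 1ξ₁ + 1ξ₂ = 0.573 × 649.8 = 372.3 → ξ₂ = 252.1 lbmol/h.
Outlet amounts (n = n₀ + Σ ν·ξ):
  E: 649.8 − 1(120.2) − 1(252.1) = 277.5
  D: 0 + 2(120.2) = 240.4
  C: 0 + 1(252.1) = 252.1
  B: 0 + 2(252.1) = 504.2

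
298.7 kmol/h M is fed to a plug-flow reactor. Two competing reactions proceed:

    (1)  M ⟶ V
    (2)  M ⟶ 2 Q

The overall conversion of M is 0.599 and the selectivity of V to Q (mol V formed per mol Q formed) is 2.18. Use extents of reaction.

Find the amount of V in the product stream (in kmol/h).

146 kmol/h

Conversion of M: M consumed = 0.599 × 298.7 = 178.9 kmol/h = 1ξ₁ + 1ξ₂.
Selectivity: 1ξ₁ / (2ξ₂) = 2.18 → ξ₁ = 4.36 ξ₂.
Substitute: (1·4.36 + 1) ξ₂ = 178.9 → ξ₂ = 33.38 kmol/h, ξ₁ = 145.5 kmol/h.
Outlet amounts (n = n₀ + Σ ν·ξ):
  M: 298.7 − 1(145.5) − 1(33.38) = 119.8
  V: 0 + 1(145.5) = 145.5
  Q: 0 + 2(33.38) = 66.76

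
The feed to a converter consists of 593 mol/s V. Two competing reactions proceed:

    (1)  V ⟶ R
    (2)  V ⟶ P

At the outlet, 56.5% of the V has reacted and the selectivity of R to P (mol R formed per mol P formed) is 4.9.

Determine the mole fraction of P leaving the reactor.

Conversion of V: V consumed = 0.565 × 593 = 335 mol/s = 1ξ₁ + 1ξ₂.
Selectivity: 1ξ₁ / (1ξ₂) = 4.9 → ξ₁ = 4.9 ξ₂.
Substitute: (1·4.9 + 1) ξ₂ = 335 → ξ₂ = 56.79 mol/s, ξ₁ = 278.3 mol/s.
Outlet amounts (n = n₀ + Σ ν·ξ):
  V: 593 − 1(278.3) − 1(56.79) = 258
  R: 0 + 1(278.3) = 278.3
  P: 0 + 1(56.79) = 56.79
Total out = 593 mol/s; y_P = 56.79 / 593 = 0.09576.

0.0958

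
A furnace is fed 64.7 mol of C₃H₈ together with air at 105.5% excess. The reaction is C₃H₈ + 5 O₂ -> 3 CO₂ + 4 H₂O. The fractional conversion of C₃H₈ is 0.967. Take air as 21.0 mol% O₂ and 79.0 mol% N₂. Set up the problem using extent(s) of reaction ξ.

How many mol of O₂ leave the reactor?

352 mol

Stoichiometric O₂ = 5 × 64.7 = 323.5 mol; O₂ fed = 323.5 × 2.055 = 664.8 mol.
N₂ fed = 664.8 × 79/21 = 2501 mol.
Fuel reacted = 0.967 × 64.7 → ξ = 62.56 mol.
Outlet (n = n₀ + ν ξ):
  C₃H₈: 64.7 − 1(62.56) = 2.135
  O₂: 664.8 − 5(62.56) = 352
  N₂: 2501 (inert)
  CO₂: 0 + 3(62.56) = 187.7
  H₂O: 0 + 4(62.56) = 250.3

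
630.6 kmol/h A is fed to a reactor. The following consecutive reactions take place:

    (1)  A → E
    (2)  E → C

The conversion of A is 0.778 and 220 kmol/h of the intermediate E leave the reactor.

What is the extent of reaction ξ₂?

Conversion of A: A consumed = 1ξ₁ = 0.778 × 630.6 → ξ₁ = 490.6 kmol/h.
E balance: n_E = 0 + 1ξ₁ − 1ξ₂ = 220 → ξ₂ = (1·490.6 − 220)/1 = 270.6 kmol/h.
Outlet amounts (n = n₀ + Σ ν·ξ):
  A: 630.6 − 1(490.6) = 140
  E: 0 + 1(490.6) − 1(270.6) = 220
  C: 0 + 1(270.6) = 270.6

ξ₂ = 271 kmol/h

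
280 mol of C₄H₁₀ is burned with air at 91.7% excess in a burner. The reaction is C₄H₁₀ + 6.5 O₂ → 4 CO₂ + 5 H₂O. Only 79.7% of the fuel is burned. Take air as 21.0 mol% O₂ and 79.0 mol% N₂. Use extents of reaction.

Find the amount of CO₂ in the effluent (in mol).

893 mol

Stoichiometric O₂ = 6.5 × 280 = 1820 mol; O₂ fed = 1820 × 1.917 = 3489 mol.
N₂ fed = 3489 × 79/21 = 13130 mol.
Fuel reacted = 0.797 × 280 → ξ = 223.2 mol.
Outlet (n = n₀ + ν ξ):
  C₄H₁₀: 280 − 1(223.2) = 56.84
  O₂: 3489 − 6.5(223.2) = 2038
  N₂: 13130 (inert)
  CO₂: 0 + 4(223.2) = 892.6
  H₂O: 0 + 5(223.2) = 1116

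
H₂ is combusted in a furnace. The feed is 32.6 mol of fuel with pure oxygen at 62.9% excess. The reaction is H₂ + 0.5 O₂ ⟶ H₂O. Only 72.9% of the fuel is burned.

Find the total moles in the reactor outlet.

Stoichiometric O₂ = 0.5 × 32.6 = 16.3 mol; O₂ fed = 16.3 × 1.629 = 26.55 mol.
Fuel reacted = 0.729 × 32.6 → ξ = 23.77 mol.
Outlet (n = n₀ + ν ξ):
  H₂: 32.6 − 1(23.77) = 8.835
  O₂: 26.55 − 0.5(23.77) = 14.67
  H₂O: 0 + 1(23.77) = 23.77
Total out = 8.835 + 14.67 + 23.77 = 47.27 mol.

47.3 mol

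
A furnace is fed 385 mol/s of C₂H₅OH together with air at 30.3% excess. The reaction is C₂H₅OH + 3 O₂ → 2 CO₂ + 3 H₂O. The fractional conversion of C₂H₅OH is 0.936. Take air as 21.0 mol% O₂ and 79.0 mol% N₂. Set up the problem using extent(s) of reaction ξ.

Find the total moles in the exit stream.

7910 mol/s

Stoichiometric O₂ = 3 × 385 = 1155 mol/s; O₂ fed = 1155 × 1.303 = 1505 mol/s.
N₂ fed = 1505 × 79/21 = 5662 mol/s.
Fuel reacted = 0.936 × 385 → ξ = 360.4 mol/s.
Outlet (n = n₀ + ν ξ):
  C₂H₅OH: 385 − 1(360.4) = 24.64
  O₂: 1505 − 3(360.4) = 423.9
  N₂: 5662 (inert)
  CO₂: 0 + 2(360.4) = 720.7
  H₂O: 0 + 3(360.4) = 1081
Total out = 24.64 + 423.9 + 5662 + 720.7 + 1081 = 7912 mol/s.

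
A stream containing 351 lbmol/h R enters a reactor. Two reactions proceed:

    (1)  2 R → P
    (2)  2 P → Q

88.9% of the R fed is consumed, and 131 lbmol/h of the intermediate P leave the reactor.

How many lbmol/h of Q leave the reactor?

12.5 lbmol/h

Conversion of R: R consumed = 2ξ₁ = 0.889 × 351 → ξ₁ = 156 lbmol/h.
P balance: n_P = 0 + 1ξ₁ − 2ξ₂ = 131 → ξ₂ = (1·156 − 131)/2 = 12.51 lbmol/h.
Outlet amounts (n = n₀ + Σ ν·ξ):
  R: 351 − 2(156) = 38.96
  P: 0 + 1(156) − 2(12.51) = 131
  Q: 0 + 1(12.51) = 12.51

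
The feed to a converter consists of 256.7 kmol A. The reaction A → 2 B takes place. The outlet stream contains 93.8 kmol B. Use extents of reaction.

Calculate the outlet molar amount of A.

For B: n = n₀ + 2ξ → 93.8 = 0 + 2ξ, giving ξ = 46.9 kmol.
Outlet amounts (n = n₀ + ν ξ):
  A: 256.7 − 1(46.9) = 209.8
  B: 0 + 2(46.9) = 93.8

210 kmol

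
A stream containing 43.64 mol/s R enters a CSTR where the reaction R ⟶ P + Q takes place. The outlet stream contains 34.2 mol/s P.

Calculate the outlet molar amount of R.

9.44 mol/s

For P: n = n₀ + 1ξ → 34.2 = 0 + 1ξ, giving ξ = 34.2 mol/s.
Outlet amounts (n = n₀ + ν ξ):
  R: 43.64 − 1(34.2) = 9.44
  P: 0 + 1(34.2) = 34.2
  Q: 0 + 1(34.2) = 34.2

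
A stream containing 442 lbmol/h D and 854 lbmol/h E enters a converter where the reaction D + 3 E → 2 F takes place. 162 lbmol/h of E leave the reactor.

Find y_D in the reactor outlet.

For E: n = n₀ − 3ξ → 162 = 854 − 3ξ, giving ξ = 230.7 lbmol/h.
Outlet amounts (n = n₀ + ν ξ):
  D: 442 − 1(230.7) = 211.3
  E: 854 − 3(230.7) = 162
  F: 0 + 2(230.7) = 461.3
Total out = 834.7 lbmol/h; y_D = 211.3 / 834.7 = 0.2532.

0.253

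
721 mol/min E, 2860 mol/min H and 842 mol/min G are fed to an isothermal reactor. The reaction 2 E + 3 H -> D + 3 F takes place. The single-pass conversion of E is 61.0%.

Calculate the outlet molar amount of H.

E reacted = 0.61 × 721 = 439.8 mol/min; ν_E = −2, so ξ = 439.8/2 = 219.9 mol/min.
Outlet amounts (n = n₀ + ν ξ):
  E: 721 − 2(219.9) = 281.2
  H: 2860 − 3(219.9) = 2200
  D: 0 + 1(219.9) = 219.9
  F: 0 + 3(219.9) = 659.7
  G: 842 (inert)

2200 mol/min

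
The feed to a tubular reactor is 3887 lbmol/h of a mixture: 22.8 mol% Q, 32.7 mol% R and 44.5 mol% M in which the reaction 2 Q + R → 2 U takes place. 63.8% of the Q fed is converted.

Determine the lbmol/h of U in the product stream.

565 lbmol/h

Q reacted = 0.638 × 886.2 = 565.4 lbmol/h; ν_Q = −2, so ξ = 565.4/2 = 282.7 lbmol/h.
Outlet amounts (n = n₀ + ν ξ):
  Q: 886.2 − 2(282.7) = 320.8
  R: 1271 − 1(282.7) = 988.3
  U: 0 + 2(282.7) = 565.4
  M: 1730 (inert)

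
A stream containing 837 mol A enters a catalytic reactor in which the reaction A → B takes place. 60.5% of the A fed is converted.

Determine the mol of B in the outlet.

A reacted = 0.605 × 837 = 506.4 mol; ν_A = −1, so ξ = 506.4/1 = 506.4 mol.
Outlet amounts (n = n₀ + ν ξ):
  A: 837 − 1(506.4) = 330.6
  B: 0 + 1(506.4) = 506.4

506 mol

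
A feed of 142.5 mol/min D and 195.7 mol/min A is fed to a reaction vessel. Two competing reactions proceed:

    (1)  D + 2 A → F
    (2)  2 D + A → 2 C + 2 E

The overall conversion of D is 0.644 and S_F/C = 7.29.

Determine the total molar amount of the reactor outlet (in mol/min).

Conversion of D: D consumed = 0.644 × 142.5 = 91.77 mol/min = 1ξ₁ + 2ξ₂.
Selectivity: 1ξ₁ / (2ξ₂) = 7.29 → ξ₁ = 14.58 ξ₂.
Substitute: (1·14.58 + 2) ξ₂ = 91.77 → ξ₂ = 5.535 mol/min, ξ₁ = 80.7 mol/min.
Outlet amounts (n = n₀ + Σ ν·ξ):
  D: 142.5 − 1(80.7) − 2(5.535) = 50.73
  A: 195.7 − 2(80.7) − 1(5.535) = 28.76
  F: 0 + 1(80.7) = 80.7
  C: 0 + 2(5.535) = 11.07
  E: 0 + 2(5.535) = 11.07
Total out = 50.73 + 28.76 + 80.7 + 11.07 + 11.07 = 182.3 mol/min.

182 mol/min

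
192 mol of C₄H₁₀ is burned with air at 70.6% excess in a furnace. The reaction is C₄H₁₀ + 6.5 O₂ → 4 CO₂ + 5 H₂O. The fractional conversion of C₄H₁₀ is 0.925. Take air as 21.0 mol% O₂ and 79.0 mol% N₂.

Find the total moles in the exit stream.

10600 mol

Stoichiometric O₂ = 6.5 × 192 = 1248 mol; O₂ fed = 1248 × 1.706 = 2129 mol.
N₂ fed = 2129 × 79/21 = 8009 mol.
Fuel reacted = 0.925 × 192 → ξ = 177.6 mol.
Outlet (n = n₀ + ν ξ):
  C₄H₁₀: 192 − 1(177.6) = 14.4
  O₂: 2129 − 6.5(177.6) = 974.7
  N₂: 8009 (inert)
  CO₂: 0 + 4(177.6) = 710.4
  H₂O: 0 + 5(177.6) = 888
Total out = 14.4 + 974.7 + 8009 + 710.4 + 888 = 10600 mol.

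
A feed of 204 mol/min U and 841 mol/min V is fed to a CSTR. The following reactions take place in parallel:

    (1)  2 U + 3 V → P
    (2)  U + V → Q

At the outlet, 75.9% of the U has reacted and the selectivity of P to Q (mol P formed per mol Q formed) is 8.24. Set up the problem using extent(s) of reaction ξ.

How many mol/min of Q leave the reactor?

8.86 mol/min

Conversion of U: U consumed = 0.759 × 204 = 154.8 mol/min = 2ξ₁ + 1ξ₂.
Selectivity: 1ξ₁ / (1ξ₂) = 8.24 → ξ₁ = 8.24 ξ₂.
Substitute: (2·8.24 + 1) ξ₂ = 154.8 → ξ₂ = 8.858 mol/min, ξ₁ = 72.99 mol/min.
Outlet amounts (n = n₀ + Σ ν·ξ):
  U: 204 − 2(72.99) − 1(8.858) = 49.16
  V: 841 − 3(72.99) − 1(8.858) = 613.2
  P: 0 + 1(72.99) = 72.99
  Q: 0 + 1(8.858) = 8.858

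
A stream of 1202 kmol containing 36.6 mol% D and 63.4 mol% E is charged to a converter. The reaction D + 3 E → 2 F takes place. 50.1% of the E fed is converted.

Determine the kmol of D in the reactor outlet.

E reacted = 0.501 × 762.1 = 381.8 kmol; ν_E = −3, so ξ = 381.8/3 = 127.3 kmol.
Outlet amounts (n = n₀ + ν ξ):
  D: 439.9 − 1(127.3) = 312.7
  E: 762.1 − 3(127.3) = 380.3
  F: 0 + 2(127.3) = 254.5

313 kmol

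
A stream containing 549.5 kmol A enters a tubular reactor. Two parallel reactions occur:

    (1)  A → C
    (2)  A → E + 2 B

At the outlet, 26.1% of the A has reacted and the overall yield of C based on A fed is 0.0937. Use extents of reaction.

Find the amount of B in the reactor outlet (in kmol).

184 kmol

Yield of C: 1ξ₁ / 549.5 = 0.0937 → ξ₁ = 51.49 kmol.
Conversion of A: 1ξ₁ + 1ξ₂ = 0.261 × 549.5 = 143.4 → ξ₂ = 91.93 kmol.
Outlet amounts (n = n₀ + Σ ν·ξ):
  A: 549.5 − 1(51.49) − 1(91.93) = 406.1
  C: 0 + 1(51.49) = 51.49
  E: 0 + 1(91.93) = 91.93
  B: 0 + 2(91.93) = 183.9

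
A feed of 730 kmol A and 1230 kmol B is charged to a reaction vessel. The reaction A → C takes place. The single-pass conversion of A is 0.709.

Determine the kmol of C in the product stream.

518 kmol

A reacted = 0.709 × 730 = 517.6 kmol; ν_A = −1, so ξ = 517.6/1 = 517.6 kmol.
Outlet amounts (n = n₀ + ν ξ):
  A: 730 − 1(517.6) = 212.4
  C: 0 + 1(517.6) = 517.6
  B: 1230 (inert)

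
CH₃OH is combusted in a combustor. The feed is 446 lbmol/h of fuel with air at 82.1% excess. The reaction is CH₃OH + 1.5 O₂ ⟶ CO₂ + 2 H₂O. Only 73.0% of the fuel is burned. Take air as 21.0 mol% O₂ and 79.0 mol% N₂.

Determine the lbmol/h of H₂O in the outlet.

Stoichiometric O₂ = 1.5 × 446 = 669 lbmol/h; O₂ fed = 669 × 1.821 = 1218 lbmol/h.
N₂ fed = 1218 × 79/21 = 4583 lbmol/h.
Fuel reacted = 0.73 × 446 → ξ = 325.6 lbmol/h.
Outlet (n = n₀ + ν ξ):
  CH₃OH: 446 − 1(325.6) = 120.4
  O₂: 1218 − 1.5(325.6) = 729.9
  N₂: 4583 (inert)
  CO₂: 0 + 1(325.6) = 325.6
  H₂O: 0 + 2(325.6) = 651.2

651 lbmol/h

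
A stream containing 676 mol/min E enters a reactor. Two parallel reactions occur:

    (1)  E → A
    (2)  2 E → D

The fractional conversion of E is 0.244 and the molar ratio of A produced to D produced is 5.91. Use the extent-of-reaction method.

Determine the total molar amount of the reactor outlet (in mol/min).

655 mol/min

Conversion of E: E consumed = 0.244 × 676 = 164.9 mol/min = 1ξ₁ + 2ξ₂.
Selectivity: 1ξ₁ / (1ξ₂) = 5.91 → ξ₁ = 5.91 ξ₂.
Substitute: (1·5.91 + 2) ξ₂ = 164.9 → ξ₂ = 20.85 mol/min, ξ₁ = 123.2 mol/min.
Outlet amounts (n = n₀ + Σ ν·ξ):
  E: 676 − 1(123.2) − 2(20.85) = 511.1
  A: 0 + 1(123.2) = 123.2
  D: 0 + 1(20.85) = 20.85
Total out = 511.1 + 123.2 + 20.85 = 655.1 mol/min.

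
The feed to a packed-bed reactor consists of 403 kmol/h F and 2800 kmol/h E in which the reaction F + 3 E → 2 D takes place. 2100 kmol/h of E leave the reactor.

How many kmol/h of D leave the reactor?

467 kmol/h

For E: n = n₀ − 3ξ → 2100 = 2800 − 3ξ, giving ξ = 233.3 kmol/h.
Outlet amounts (n = n₀ + ν ξ):
  F: 403 − 1(233.3) = 169.7
  E: 2800 − 3(233.3) = 2100
  D: 0 + 2(233.3) = 466.7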